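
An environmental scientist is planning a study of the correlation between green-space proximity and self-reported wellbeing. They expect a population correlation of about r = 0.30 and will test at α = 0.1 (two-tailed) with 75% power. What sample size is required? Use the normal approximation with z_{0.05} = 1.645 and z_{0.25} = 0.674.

Fisher's z: C = ½·ln((1+r)/(1−r)) = ½·ln(1.8571) = 0.3095.
n = ((z_{α/2} + z_β)/C)² + 3.
(1.645 + 0.674) / 0.3095 = 2.319 / 0.3095 = 7.493.
n = 7.493² + 3 = 56.14 + 3 = 59.1.
Round up.

n = 60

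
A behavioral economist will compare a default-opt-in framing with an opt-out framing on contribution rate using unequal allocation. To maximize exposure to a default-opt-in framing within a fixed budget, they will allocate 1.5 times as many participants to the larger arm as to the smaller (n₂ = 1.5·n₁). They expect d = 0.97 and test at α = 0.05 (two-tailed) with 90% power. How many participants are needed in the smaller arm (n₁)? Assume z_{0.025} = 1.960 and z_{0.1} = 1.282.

n₁ = 19

With allocation ratio k = n₂/n₁ = 1.5, Var(x̄₁−x̄₂) = σ²(1/n₁ + 1/(k·n₁)) = σ²·(k+1)/(k·n₁).
So n₁ = (1 + 1/k)·((z_{α/2} + z_β)/d)² = 1.667 × (3.242/0.97)².
n₁ = 1.667 × 11.17 = 18.6.
Round up: n₁ = 19, giving n₂ = ⌈1.5 × 19⌉ = ⌈28.5⌉ = 29.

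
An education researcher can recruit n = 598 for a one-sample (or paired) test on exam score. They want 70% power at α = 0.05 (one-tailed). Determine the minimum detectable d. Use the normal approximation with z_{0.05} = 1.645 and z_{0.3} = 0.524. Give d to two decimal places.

For a single sample (or paired design) of n = 598: d_min = (z_{α} + z_β)/√n.
z-sum = 1.645 + 0.524 = 2.169.
d_min = 2.169 / √598 = 2.169 / 24.454 = 0.089.

d_min ≈ 0.09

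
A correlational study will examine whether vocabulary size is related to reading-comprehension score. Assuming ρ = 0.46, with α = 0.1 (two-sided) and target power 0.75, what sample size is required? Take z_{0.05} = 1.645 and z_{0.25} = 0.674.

n = 25

Fisher's z: C = ½·ln((1+r)/(1−r)) = ½·ln(2.7037) = 0.4973.
n = ((z_{α/2} + z_β)/C)² + 3.
(1.645 + 0.674) / 0.4973 = 2.319 / 0.4973 = 4.663.
n = 4.663² + 3 = 21.75 + 3 = 24.7.
Round up.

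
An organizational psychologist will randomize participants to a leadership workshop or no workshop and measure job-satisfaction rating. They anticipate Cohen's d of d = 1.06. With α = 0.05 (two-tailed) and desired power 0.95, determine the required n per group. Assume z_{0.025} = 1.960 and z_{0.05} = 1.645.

For two independent groups with equal n: n = 2·((z_{α/2} + z_β) / d)².
z_{α/2} + z_β = 1.960 + 1.645 = 3.605.
n = 2 × (3.605 / 1.06)² = 2 × 3.401² = 2 × 11.57 = 23.1.
Round up to the next whole participant.

n = 24 per group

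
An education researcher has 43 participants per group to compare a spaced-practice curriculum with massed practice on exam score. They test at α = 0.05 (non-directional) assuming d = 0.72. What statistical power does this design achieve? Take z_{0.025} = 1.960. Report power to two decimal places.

For two equal groups, power = Φ(d·√(n/2) − z_{α/2}).
d·√(n/2) = 0.72 × √(43/2) = 0.72 × 4.637 = 3.339.
z_β = 3.339 − 1.960 = 1.379.
Power = Φ(1.379) = 0.916.

power ≈ 0.92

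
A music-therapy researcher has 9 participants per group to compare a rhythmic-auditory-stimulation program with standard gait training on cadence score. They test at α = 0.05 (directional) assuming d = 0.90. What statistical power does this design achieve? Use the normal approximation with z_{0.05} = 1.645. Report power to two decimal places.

For two equal groups, power = Φ(d·√(n/2) − z_{α}).
d·√(n/2) = 0.90 × √(9/2) = 0.90 × 2.121 = 1.909.
z_β = 1.909 − 1.645 = 0.264.
Power = Φ(0.264) = 0.604.

power ≈ 0.60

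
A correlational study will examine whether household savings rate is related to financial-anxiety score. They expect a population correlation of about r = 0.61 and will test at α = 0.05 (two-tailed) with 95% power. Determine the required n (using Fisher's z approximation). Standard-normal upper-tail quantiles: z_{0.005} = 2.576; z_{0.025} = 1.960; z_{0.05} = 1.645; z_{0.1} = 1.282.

Fisher's z: C = ½·ln((1+r)/(1−r)) = ½·ln(4.1282) = 0.7089.
n = ((z_{α/2} + z_β)/C)² + 3.
(1.960 + 1.645) / 0.7089 = 3.605 / 0.7089 = 5.085.
n = 5.085² + 3 = 25.86 + 3 = 28.9.
Round up.

n = 29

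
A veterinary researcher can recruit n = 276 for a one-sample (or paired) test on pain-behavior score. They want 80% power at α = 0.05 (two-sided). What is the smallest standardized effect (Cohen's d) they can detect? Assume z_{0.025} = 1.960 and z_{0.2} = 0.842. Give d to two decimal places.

For a single sample (or paired design) of n = 276: d_min = (z_{α/2} + z_β)/√n.
z-sum = 1.960 + 0.842 = 2.802.
d_min = 2.802 / √276 = 2.802 / 16.613 = 0.169.

d_min ≈ 0.17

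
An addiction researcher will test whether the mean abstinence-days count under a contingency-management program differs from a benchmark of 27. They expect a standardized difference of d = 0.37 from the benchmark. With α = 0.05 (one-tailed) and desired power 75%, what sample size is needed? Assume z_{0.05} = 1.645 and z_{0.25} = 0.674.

n = 40

For a one-sample test: n = ((z_{α} + z_β) / d)².
z_{α} + z_β = 1.645 + 0.674 = 2.319.
n = (2.319 / 0.37)² = 6.268² = 39.28.
Round up.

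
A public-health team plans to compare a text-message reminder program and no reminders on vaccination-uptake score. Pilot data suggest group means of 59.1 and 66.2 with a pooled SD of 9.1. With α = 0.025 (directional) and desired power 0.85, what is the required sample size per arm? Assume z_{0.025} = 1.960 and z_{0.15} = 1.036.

n = 30 per group

Cohen's d = |M₁ − M₂| / SD_pooled = |59.1 − 66.2| / 9.1 = 7.1 / 9.1 = 0.780.
For two independent groups with equal n: n = 2·((z_{α} + z_β) / d)².
z_{α} + z_β = 1.960 + 1.036 = 2.996.
n = 2 × (2.996 / 0.780)² = 2 × 3.841² = 2 × 14.75 = 29.5.
Round up to the next whole participant.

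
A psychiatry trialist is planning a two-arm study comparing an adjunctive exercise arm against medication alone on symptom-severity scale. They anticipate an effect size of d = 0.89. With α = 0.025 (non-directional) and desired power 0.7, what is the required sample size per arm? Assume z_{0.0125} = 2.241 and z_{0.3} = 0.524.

For two independent groups with equal n: n = 2·((z_{α/2} + z_β) / d)².
z_{α/2} + z_β = 2.241 + 0.524 = 2.765.
n = 2 × (2.765 / 0.89)² = 2 × 3.107² = 2 × 9.65 = 19.3.
Round up to the next whole participant.

n = 20 per group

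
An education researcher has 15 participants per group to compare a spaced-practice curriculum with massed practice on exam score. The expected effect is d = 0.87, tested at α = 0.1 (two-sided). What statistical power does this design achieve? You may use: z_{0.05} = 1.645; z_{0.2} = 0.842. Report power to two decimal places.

power ≈ 0.77

For two equal groups, power = Φ(d·√(n/2) − z_{α/2}).
d·√(n/2) = 0.87 × √(15/2) = 0.87 × 2.739 = 2.383.
z_β = 2.383 − 1.645 = 0.738.
Power = Φ(0.738) = 0.770.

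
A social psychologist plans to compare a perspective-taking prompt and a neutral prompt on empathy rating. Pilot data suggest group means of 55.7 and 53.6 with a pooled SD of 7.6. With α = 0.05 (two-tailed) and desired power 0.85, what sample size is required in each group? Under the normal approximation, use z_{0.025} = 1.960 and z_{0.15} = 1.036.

n = 236 per group

Cohen's d = |M₁ − M₂| / SD_pooled = |55.7 − 53.6| / 7.6 = 2.1 / 7.6 = 0.276.
For two independent groups with equal n: n = 2·((z_{α/2} + z_β) / d)².
z_{α/2} + z_β = 1.960 + 1.036 = 2.996.
n = 2 × (2.996 / 0.276)² = 2 × 10.855² = 2 × 117.83 = 235.7.
Round up to the next whole participant.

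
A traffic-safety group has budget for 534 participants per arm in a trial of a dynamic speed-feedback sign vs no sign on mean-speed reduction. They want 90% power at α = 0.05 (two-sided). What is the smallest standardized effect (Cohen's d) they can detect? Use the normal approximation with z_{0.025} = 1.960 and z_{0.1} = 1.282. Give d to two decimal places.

For two independent groups of n = 534 each: d_min = (z_{α/2} + z_β)·√(2/n).
z-sum = 1.960 + 1.282 = 3.242.
d_min = 3.242 × √(2/534) = 3.242 × 0.0612 = 0.198.

d_min ≈ 0.20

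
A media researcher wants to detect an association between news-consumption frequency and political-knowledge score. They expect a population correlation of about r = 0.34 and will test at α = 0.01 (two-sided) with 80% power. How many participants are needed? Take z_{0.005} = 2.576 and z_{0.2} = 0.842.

n = 97

Fisher's z: C = ½·ln((1+r)/(1−r)) = ½·ln(2.0303) = 0.3541.
n = ((z_{α/2} + z_β)/C)² + 3.
(2.576 + 0.842) / 0.3541 = 3.418 / 0.3541 = 9.653.
n = 9.653² + 3 = 93.17 + 3 = 96.2.
Round up.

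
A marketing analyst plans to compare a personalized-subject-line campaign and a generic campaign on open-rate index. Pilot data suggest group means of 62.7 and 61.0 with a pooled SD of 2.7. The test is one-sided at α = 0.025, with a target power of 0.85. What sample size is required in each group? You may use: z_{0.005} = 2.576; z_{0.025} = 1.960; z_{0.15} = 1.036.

Cohen's d = |M₁ − M₂| / SD_pooled = |62.7 − 61.0| / 2.7 = 1.7 / 2.7 = 0.630.
For two independent groups with equal n: n = 2·((z_{α} + z_β) / d)².
z_{α} + z_β = 1.960 + 1.036 = 2.996.
n = 2 × (2.996 / 0.630)² = 2 × 4.756² = 2 × 22.62 = 45.2.
Round up to the next whole participant.

n = 46 per group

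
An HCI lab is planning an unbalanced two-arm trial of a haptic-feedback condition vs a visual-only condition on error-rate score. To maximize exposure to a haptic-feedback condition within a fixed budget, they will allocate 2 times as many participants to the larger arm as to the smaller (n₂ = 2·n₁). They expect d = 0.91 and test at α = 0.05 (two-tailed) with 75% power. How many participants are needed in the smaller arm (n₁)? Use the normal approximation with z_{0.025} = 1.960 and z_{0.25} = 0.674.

n₁ = 13

With allocation ratio k = n₂/n₁ = 2, Var(x̄₁−x̄₂) = σ²(1/n₁ + 1/(k·n₁)) = σ²·(k+1)/(k·n₁).
So n₁ = (1 + 1/k)·((z_{α/2} + z_β)/d)² = 1.500 × (2.634/0.91)².
n₁ = 1.500 × 8.38 = 12.6.
Round up: n₁ = 13, giving n₂ = 2 × 13 = 26.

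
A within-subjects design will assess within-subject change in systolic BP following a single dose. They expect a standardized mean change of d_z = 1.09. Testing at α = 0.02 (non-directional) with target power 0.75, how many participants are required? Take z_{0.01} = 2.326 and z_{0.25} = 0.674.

For a paired (one-sample on differences) test: n = ((z_{α/2} + z_β) / d)².
z_{α/2} + z_β = 2.326 + 0.674 = 3.000.
n = (3.000 / 1.09)² = 2.752² = 7.58.
Round up.

n = 8 pairs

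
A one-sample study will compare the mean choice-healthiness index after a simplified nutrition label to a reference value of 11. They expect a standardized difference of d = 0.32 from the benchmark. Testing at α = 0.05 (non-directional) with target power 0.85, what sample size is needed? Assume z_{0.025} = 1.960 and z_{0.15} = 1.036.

n = 88

For a one-sample test: n = ((z_{α/2} + z_β) / d)².
z_{α/2} + z_β = 1.960 + 1.036 = 2.996.
n = (2.996 / 0.32)² = 9.362² = 87.66.
Round up.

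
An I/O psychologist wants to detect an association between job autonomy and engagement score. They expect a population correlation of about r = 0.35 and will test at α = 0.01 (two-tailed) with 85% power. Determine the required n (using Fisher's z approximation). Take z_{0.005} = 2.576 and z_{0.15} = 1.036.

Fisher's z: C = ½·ln((1+r)/(1−r)) = ½·ln(2.0769) = 0.3654.
n = ((z_{α/2} + z_β)/C)² + 3.
(2.576 + 1.036) / 0.3654 = 3.612 / 0.3654 = 9.885.
n = 9.885² + 3 = 97.71 + 3 = 100.7.
Round up.

n = 101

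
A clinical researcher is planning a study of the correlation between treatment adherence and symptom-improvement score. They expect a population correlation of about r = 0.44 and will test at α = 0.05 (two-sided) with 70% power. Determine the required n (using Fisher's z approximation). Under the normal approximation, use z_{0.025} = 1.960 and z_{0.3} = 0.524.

Fisher's z: C = ½·ln((1+r)/(1−r)) = ½·ln(2.5714) = 0.4722.
n = ((z_{α/2} + z_β)/C)² + 3.
(1.960 + 0.524) / 0.4722 = 2.484 / 0.4722 = 5.260.
n = 5.260² + 3 = 27.67 + 3 = 30.7.
Round up.

n = 31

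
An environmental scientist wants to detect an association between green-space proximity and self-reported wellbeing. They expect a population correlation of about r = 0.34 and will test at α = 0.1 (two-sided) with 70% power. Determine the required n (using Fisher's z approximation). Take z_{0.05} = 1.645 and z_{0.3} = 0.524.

Fisher's z: C = ½·ln((1+r)/(1−r)) = ½·ln(2.0303) = 0.3541.
n = ((z_{α/2} + z_β)/C)² + 3.
(1.645 + 0.524) / 0.3541 = 2.169 / 0.3541 = 6.125.
n = 6.125² + 3 = 37.52 + 3 = 40.5.
Round up.

n = 41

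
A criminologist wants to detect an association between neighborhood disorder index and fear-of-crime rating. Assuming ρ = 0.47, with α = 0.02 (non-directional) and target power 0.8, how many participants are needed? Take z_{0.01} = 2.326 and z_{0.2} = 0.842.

Fisher's z: C = ½·ln((1+r)/(1−r)) = ½·ln(2.7736) = 0.5101.
n = ((z_{α/2} + z_β)/C)² + 3.
(2.326 + 0.842) / 0.5101 = 3.168 / 0.5101 = 6.211.
n = 6.211² + 3 = 38.57 + 3 = 41.6.
Round up.

n = 42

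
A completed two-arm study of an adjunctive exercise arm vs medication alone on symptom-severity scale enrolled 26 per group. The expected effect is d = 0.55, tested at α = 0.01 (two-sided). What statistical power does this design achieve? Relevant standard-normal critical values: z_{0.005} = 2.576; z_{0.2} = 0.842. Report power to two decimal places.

power ≈ 0.28

For two equal groups, power = Φ(d·√(n/2) − z_{α/2}).
d·√(n/2) = 0.55 × √(26/2) = 0.55 × 3.606 = 1.983.
z_β = 1.983 − 2.576 = -0.593.
Power = Φ(-0.593) = 0.277.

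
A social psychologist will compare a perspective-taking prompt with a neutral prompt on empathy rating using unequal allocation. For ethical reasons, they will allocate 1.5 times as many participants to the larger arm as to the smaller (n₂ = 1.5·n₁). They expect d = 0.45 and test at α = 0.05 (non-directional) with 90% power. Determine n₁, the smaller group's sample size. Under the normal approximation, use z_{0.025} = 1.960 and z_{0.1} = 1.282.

n₁ = 87

With allocation ratio k = n₂/n₁ = 1.5, Var(x̄₁−x̄₂) = σ²(1/n₁ + 1/(k·n₁)) = σ²·(k+1)/(k·n₁).
So n₁ = (1 + 1/k)·((z_{α/2} + z_β)/d)² = 1.667 × (3.242/0.45)².
n₁ = 1.667 × 51.90 = 86.5.
Round up: n₁ = 87, giving n₂ = ⌈1.5 × 87⌉ = ⌈130.5⌉ = 131.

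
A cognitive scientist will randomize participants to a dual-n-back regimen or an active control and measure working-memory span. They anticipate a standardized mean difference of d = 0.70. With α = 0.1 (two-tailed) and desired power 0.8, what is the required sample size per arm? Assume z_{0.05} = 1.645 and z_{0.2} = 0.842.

n = 26 per group

For two independent groups with equal n: n = 2·((z_{α/2} + z_β) / d)².
z_{α/2} + z_β = 1.645 + 0.842 = 2.487.
n = 2 × (2.487 / 0.70)² = 2 × 3.553² = 2 × 12.62 = 25.2.
Round up to the next whole participant.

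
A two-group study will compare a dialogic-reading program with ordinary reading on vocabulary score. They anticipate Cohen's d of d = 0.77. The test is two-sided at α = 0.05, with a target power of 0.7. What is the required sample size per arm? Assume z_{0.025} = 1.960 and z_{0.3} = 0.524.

n = 21 per group

For two independent groups with equal n: n = 2·((z_{α/2} + z_β) / d)².
z_{α/2} + z_β = 1.960 + 0.524 = 2.484.
n = 2 × (2.484 / 0.77)² = 2 × 3.226² = 2 × 10.41 = 20.8.
Round up to the next whole participant.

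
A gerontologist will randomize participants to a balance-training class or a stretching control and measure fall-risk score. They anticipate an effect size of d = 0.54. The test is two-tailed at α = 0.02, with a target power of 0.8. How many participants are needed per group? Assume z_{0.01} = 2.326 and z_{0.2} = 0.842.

For two independent groups with equal n: n = 2·((z_{α/2} + z_β) / d)².
z_{α/2} + z_β = 2.326 + 0.842 = 3.168.
n = 2 × (3.168 / 0.54)² = 2 × 5.867² = 2 × 34.42 = 68.8.
Round up to the next whole participant.

n = 69 per group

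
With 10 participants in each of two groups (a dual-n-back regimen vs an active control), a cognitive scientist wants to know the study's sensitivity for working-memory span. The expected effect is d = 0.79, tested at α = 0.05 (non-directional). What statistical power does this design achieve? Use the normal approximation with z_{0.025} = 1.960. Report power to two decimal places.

power ≈ 0.42

For two equal groups, power = Φ(d·√(n/2) − z_{α/2}).
d·√(n/2) = 0.79 × √(10/2) = 0.79 × 2.236 = 1.766.
z_β = 1.766 − 1.960 = -0.194.
Power = Φ(-0.194) = 0.423.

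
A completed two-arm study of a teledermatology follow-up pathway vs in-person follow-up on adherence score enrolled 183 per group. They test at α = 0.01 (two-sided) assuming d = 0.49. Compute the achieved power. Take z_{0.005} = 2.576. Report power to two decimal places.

For two equal groups, power = Φ(d·√(n/2) − z_{α/2}).
d·√(n/2) = 0.49 × √(183/2) = 0.49 × 9.566 = 4.687.
z_β = 4.687 − 2.576 = 2.111.
Power = Φ(2.111) = 0.983.

power ≈ 0.98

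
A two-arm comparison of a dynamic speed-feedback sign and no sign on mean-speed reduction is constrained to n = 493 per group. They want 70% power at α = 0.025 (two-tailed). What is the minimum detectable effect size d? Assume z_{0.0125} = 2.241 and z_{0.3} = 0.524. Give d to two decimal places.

For two independent groups of n = 493 each: d_min = (z_{α/2} + z_β)·√(2/n).
z-sum = 2.241 + 0.524 = 2.765.
d_min = 2.765 × √(2/493) = 2.765 × 0.0637 = 0.176.

d_min ≈ 0.18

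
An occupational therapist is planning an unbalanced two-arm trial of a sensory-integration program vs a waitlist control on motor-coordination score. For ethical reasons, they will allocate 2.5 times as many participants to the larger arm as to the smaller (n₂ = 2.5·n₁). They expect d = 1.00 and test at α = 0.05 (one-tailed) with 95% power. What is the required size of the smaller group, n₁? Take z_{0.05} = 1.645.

n₁ = 16

With allocation ratio k = n₂/n₁ = 2.5, Var(x̄₁−x̄₂) = σ²(1/n₁ + 1/(k·n₁)) = σ²·(k+1)/(k·n₁).
So n₁ = (1 + 1/k)·((z_{α} + z_β)/d)² = 1.400 × (3.290/1.00)².
n₁ = 1.400 × 10.82 = 15.2.
Round up: n₁ = 16, giving n₂ = 2.5 × 16 = 40.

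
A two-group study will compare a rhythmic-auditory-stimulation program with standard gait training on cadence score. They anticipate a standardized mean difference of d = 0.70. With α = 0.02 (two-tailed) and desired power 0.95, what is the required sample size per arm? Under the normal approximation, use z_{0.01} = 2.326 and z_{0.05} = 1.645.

n = 65 per group

For two independent groups with equal n: n = 2·((z_{α/2} + z_β) / d)².
z_{α/2} + z_β = 2.326 + 1.645 = 3.971.
n = 2 × (3.971 / 0.70)² = 2 × 5.673² = 2 × 32.18 = 64.4.
Round up to the next whole participant.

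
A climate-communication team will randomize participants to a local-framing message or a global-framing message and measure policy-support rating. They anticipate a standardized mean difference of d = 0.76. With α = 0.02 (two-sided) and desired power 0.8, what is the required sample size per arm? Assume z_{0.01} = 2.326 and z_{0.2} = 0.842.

For two independent groups with equal n: n = 2·((z_{α/2} + z_β) / d)².
z_{α/2} + z_β = 2.326 + 0.842 = 3.168.
n = 2 × (3.168 / 0.76)² = 2 × 4.168² = 2 × 17.38 = 34.8.
Round up to the next whole participant.

n = 35 per group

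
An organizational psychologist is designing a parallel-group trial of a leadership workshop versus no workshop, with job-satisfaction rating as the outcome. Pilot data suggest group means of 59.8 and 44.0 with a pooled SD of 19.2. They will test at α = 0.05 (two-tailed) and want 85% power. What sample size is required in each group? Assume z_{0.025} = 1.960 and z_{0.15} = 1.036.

n = 27 per group

Cohen's d = |M₁ − M₂| / SD_pooled = |59.8 − 44.0| / 19.2 = 15.8 / 19.2 = 0.823.
For two independent groups with equal n: n = 2·((z_{α/2} + z_β) / d)².
z_{α/2} + z_β = 1.960 + 1.036 = 2.996.
n = 2 × (2.996 / 0.823)² = 2 × 3.640² = 2 × 13.25 = 26.5.
Round up to the next whole participant.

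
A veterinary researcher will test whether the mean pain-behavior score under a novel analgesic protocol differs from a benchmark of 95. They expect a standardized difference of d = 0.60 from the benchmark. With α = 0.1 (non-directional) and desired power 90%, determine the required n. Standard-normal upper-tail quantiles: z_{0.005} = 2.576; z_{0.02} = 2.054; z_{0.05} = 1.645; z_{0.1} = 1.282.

For a one-sample test: n = ((z_{α/2} + z_β) / d)².
z_{α/2} + z_β = 1.645 + 1.282 = 2.927.
n = (2.927 / 0.60)² = 4.878² = 23.80.
Round up.

n = 24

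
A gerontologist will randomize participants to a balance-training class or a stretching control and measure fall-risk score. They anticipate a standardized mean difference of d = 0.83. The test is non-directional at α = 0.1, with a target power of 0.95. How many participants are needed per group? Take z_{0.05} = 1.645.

n = 32 per group

For two independent groups with equal n: n = 2·((z_{α/2} + z_β) / d)².
z_{α/2} + z_β = 1.645 + 1.645 = 3.290.
n = 2 × (3.290 / 0.83)² = 2 × 3.964² = 2 × 15.71 = 31.4.
Round up to the next whole participant.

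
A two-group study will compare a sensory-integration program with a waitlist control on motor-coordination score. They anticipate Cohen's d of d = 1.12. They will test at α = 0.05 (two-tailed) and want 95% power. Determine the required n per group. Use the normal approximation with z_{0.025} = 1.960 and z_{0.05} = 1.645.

n = 21 per group

For two independent groups with equal n: n = 2·((z_{α/2} + z_β) / d)².
z_{α/2} + z_β = 1.960 + 1.645 = 3.605.
n = 2 × (3.605 / 1.12)² = 2 × 3.219² = 2 × 10.36 = 20.7.
Round up to the next whole participant.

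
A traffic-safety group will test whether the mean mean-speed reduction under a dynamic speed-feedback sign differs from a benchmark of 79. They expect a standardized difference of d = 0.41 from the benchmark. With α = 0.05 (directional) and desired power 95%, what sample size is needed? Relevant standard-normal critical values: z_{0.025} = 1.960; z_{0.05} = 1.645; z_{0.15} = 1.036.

For a one-sample test: n = ((z_{α} + z_β) / d)².
z_{α} + z_β = 1.645 + 1.645 = 3.290.
n = (3.290 / 0.41)² = 8.024² = 64.39.
Round up.

n = 65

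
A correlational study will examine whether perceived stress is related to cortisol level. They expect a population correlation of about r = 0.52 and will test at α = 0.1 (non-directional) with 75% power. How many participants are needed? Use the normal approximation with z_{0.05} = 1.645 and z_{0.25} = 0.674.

Fisher's z: C = ½·ln((1+r)/(1−r)) = ½·ln(3.1667) = 0.5763.
n = ((z_{α/2} + z_β)/C)² + 3.
(1.645 + 0.674) / 0.5763 = 2.319 / 0.5763 = 4.024.
n = 4.024² + 3 = 16.19 + 3 = 19.2.
Round up.

n = 20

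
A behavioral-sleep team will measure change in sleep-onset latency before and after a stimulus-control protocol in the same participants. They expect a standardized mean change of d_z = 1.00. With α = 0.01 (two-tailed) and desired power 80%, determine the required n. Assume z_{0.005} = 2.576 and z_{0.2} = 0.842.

n = 12 pairs

For a paired (one-sample on differences) test: n = ((z_{α/2} + z_β) / d)².
z_{α/2} + z_β = 2.576 + 0.842 = 3.418.
n = (3.418 / 1.00)² = 3.418² = 11.68.
Round up.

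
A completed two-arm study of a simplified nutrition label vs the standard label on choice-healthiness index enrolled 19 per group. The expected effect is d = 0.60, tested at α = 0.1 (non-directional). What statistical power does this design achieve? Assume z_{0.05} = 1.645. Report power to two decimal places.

For two equal groups, power = Φ(d·√(n/2) − z_{α/2}).
d·√(n/2) = 0.60 × √(19/2) = 0.60 × 3.082 = 1.849.
z_β = 1.849 − 1.645 = 0.204.
Power = Φ(0.204) = 0.581.

power ≈ 0.58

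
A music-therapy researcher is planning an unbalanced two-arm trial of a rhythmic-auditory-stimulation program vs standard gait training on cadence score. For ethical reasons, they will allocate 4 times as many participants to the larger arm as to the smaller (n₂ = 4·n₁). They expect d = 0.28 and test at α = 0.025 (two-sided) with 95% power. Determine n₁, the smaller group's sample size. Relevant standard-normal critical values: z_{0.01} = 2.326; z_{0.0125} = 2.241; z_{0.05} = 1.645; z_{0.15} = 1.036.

With allocation ratio k = n₂/n₁ = 4, Var(x̄₁−x̄₂) = σ²(1/n₁ + 1/(k·n₁)) = σ²·(k+1)/(k·n₁).
So n₁ = (1 + 1/k)·((z_{α/2} + z_β)/d)² = 1.250 × (3.886/0.28)².
n₁ = 1.250 × 192.61 = 240.8.
Round up: n₁ = 241, giving n₂ = 4 × 241 = 964.

n₁ = 241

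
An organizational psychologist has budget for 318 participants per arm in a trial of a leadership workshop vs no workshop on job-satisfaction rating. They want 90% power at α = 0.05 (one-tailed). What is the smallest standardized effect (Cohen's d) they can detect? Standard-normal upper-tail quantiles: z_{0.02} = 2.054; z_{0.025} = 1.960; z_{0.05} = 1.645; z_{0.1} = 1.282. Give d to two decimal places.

For two independent groups of n = 318 each: d_min = (z_{α} + z_β)·√(2/n).
z-sum = 1.645 + 1.282 = 2.927.
d_min = 2.927 × √(2/318) = 2.927 × 0.0793 = 0.232.

d_min ≈ 0.23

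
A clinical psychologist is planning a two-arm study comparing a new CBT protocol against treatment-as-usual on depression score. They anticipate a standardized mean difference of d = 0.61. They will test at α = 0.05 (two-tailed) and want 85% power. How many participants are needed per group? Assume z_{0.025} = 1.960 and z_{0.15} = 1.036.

n = 49 per group

For two independent groups with equal n: n = 2·((z_{α/2} + z_β) / d)².
z_{α/2} + z_β = 1.960 + 1.036 = 2.996.
n = 2 × (2.996 / 0.61)² = 2 × 4.911² = 2 × 24.12 = 48.2.
Round up to the next whole participant.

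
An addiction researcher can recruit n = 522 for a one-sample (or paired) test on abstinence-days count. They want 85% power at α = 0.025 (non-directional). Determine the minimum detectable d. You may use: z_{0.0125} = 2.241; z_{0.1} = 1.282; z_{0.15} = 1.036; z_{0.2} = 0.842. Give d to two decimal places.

d_min ≈ 0.14

For a single sample (or paired design) of n = 522: d_min = (z_{α/2} + z_β)/√n.
z-sum = 2.241 + 1.036 = 3.277.
d_min = 3.277 / √522 = 3.277 / 22.847 = 0.143.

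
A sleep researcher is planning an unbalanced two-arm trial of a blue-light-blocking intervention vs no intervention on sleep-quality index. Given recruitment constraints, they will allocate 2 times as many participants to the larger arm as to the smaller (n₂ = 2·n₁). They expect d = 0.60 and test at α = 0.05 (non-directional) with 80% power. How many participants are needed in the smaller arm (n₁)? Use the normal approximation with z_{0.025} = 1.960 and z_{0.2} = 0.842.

With allocation ratio k = n₂/n₁ = 2, Var(x̄₁−x̄₂) = σ²(1/n₁ + 1/(k·n₁)) = σ²·(k+1)/(k·n₁).
So n₁ = (1 + 1/k)·((z_{α/2} + z_β)/d)² = 1.500 × (2.802/0.60)².
n₁ = 1.500 × 21.81 = 32.7.
Round up: n₁ = 33, giving n₂ = 2 × 33 = 66.

n₁ = 33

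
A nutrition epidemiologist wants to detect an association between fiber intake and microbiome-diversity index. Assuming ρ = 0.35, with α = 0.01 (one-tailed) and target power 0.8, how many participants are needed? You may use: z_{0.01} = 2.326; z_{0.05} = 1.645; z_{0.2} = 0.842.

Fisher's z: C = ½·ln((1+r)/(1−r)) = ½·ln(2.0769) = 0.3654.
n = ((z_{α} + z_β)/C)² + 3.
(2.326 + 0.842) / 0.3654 = 3.168 / 0.3654 = 8.670.
n = 8.670² + 3 = 75.17 + 3 = 78.2.
Round up.

n = 79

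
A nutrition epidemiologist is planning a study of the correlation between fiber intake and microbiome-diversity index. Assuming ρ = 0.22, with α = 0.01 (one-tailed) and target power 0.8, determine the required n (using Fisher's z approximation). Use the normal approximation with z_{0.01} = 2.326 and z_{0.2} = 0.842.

n = 204

Fisher's z: C = ½·ln((1+r)/(1−r)) = ½·ln(1.5641) = 0.2237.
n = ((z_{α} + z_β)/C)² + 3.
(2.326 + 0.842) / 0.2237 = 3.168 / 0.2237 = 14.162.
n = 14.162² + 3 = 200.56 + 3 = 203.6.
Round up.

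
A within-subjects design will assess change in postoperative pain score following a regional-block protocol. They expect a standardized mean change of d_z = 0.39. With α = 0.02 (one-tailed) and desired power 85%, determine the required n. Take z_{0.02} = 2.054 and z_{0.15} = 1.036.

For a paired (one-sample on differences) test: n = ((z_{α} + z_β) / d)².
z_{α} + z_β = 2.054 + 1.036 = 3.090.
n = (3.090 / 0.39)² = 7.923² = 62.78.
Round up.

n = 63 pairs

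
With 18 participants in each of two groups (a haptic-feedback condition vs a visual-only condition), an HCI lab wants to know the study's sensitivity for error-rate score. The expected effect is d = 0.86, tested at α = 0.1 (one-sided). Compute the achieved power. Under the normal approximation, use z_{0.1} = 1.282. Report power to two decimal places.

power ≈ 0.90

For two equal groups, power = Φ(d·√(n/2) − z_{α}).
d·√(n/2) = 0.86 × √(18/2) = 0.86 × 3.000 = 2.580.
z_β = 2.580 − 1.282 = 1.298.
Power = Φ(1.298) = 0.903.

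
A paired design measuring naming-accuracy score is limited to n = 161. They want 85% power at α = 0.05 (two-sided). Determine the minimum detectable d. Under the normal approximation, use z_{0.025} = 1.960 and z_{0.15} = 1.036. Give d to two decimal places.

For a single sample (or paired design) of n = 161: d_min = (z_{α/2} + z_β)/√n.
z-sum = 1.960 + 1.036 = 2.996.
d_min = 2.996 / √161 = 2.996 / 12.689 = 0.236.

d_min ≈ 0.24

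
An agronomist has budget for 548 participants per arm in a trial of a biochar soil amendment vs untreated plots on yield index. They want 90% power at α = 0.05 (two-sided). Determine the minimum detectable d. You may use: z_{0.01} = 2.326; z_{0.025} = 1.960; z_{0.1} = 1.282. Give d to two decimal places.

d_min ≈ 0.20

For two independent groups of n = 548 each: d_min = (z_{α/2} + z_β)·√(2/n).
z-sum = 1.960 + 1.282 = 3.242.
d_min = 3.242 × √(2/548) = 3.242 × 0.0604 = 0.196.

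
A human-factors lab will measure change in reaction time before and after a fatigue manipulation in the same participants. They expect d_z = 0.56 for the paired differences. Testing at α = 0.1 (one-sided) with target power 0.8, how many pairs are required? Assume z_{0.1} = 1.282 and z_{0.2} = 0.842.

n = 15 pairs

For a paired (one-sample on differences) test: n = ((z_{α} + z_β) / d)².
z_{α} + z_β = 1.282 + 0.842 = 2.124.
n = (2.124 / 0.56)² = 3.793² = 14.39.
Round up.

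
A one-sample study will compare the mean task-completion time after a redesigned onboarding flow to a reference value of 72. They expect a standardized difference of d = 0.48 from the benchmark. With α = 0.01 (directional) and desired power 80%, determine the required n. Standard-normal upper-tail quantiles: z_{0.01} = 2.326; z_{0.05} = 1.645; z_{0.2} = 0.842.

n = 44

For a one-sample test: n = ((z_{α} + z_β) / d)².
z_{α} + z_β = 2.326 + 0.842 = 3.168.
n = (3.168 / 0.48)² = 6.600² = 43.56.
Round up.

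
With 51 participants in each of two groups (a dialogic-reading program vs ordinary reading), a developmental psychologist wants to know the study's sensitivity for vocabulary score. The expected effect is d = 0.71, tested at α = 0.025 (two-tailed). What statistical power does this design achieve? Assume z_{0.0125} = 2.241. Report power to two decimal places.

For two equal groups, power = Φ(d·√(n/2) − z_{α/2}).
d·√(n/2) = 0.71 × √(51/2) = 0.71 × 5.050 = 3.585.
z_β = 3.585 − 2.241 = 1.344.
Power = Φ(1.344) = 0.911.

power ≈ 0.91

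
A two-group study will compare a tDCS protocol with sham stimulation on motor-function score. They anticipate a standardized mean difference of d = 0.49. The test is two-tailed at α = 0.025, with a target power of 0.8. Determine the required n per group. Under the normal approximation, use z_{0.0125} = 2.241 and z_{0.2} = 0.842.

For two independent groups with equal n: n = 2·((z_{α/2} + z_β) / d)².
z_{α/2} + z_β = 2.241 + 0.842 = 3.083.
n = 2 × (3.083 / 0.49)² = 2 × 6.292² = 2 × 39.59 = 79.2.
Round up to the next whole participant.

n = 80 per group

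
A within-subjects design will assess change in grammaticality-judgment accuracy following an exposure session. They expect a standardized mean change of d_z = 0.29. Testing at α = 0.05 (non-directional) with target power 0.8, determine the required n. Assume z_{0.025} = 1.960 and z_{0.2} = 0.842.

For a paired (one-sample on differences) test: n = ((z_{α/2} + z_β) / d)².
z_{α/2} + z_β = 1.960 + 0.842 = 2.802.
n = (2.802 / 0.29)² = 9.662² = 93.36.
Round up.

n = 94 pairs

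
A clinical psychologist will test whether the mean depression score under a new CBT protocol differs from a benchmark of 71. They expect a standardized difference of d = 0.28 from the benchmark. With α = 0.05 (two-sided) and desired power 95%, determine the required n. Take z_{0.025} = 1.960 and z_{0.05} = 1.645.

n = 166

For a one-sample test: n = ((z_{α/2} + z_β) / d)².
z_{α/2} + z_β = 1.960 + 1.645 = 3.605.
n = (3.605 / 0.28)² = 12.875² = 165.77.
Round up.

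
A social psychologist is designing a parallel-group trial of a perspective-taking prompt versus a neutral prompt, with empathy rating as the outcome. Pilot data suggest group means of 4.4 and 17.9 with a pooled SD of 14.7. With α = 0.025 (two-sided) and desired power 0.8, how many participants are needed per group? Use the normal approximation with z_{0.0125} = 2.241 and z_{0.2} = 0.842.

Cohen's d = |M₁ − M₂| / SD_pooled = |4.4 − 17.9| / 14.7 = 13.5 / 14.7 = 0.918.
For two independent groups with equal n: n = 2·((z_{α/2} + z_β) / d)².
z_{α/2} + z_β = 2.241 + 0.842 = 3.083.
n = 2 × (3.083 / 0.918)² = 2 × 3.358² = 2 × 11.28 = 22.6.
Round up to the next whole participant.

n = 23 per group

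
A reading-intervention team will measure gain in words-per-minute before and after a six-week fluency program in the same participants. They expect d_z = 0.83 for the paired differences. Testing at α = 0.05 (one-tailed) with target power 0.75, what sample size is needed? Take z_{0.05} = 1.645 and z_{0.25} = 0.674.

n = 8 pairs

For a paired (one-sample on differences) test: n = ((z_{α} + z_β) / d)².
z_{α} + z_β = 1.645 + 0.674 = 2.319.
n = (2.319 / 0.83)² = 2.794² = 7.81.
Round up.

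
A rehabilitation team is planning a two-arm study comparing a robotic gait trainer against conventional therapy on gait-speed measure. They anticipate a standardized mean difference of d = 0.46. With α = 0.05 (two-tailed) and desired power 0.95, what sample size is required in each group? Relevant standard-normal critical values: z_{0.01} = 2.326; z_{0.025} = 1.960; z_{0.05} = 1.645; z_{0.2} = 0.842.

For two independent groups with equal n: n = 2·((z_{α/2} + z_β) / d)².
z_{α/2} + z_β = 1.960 + 1.645 = 3.605.
n = 2 × (3.605 / 0.46)² = 2 × 7.837² = 2 × 61.42 = 122.8.
Round up to the next whole participant.

n = 123 per group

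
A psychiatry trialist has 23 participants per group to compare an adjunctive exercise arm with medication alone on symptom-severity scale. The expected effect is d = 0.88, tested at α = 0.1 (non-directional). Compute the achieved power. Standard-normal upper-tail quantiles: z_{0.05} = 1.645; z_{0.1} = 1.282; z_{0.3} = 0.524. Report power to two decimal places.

For two equal groups, power = Φ(d·√(n/2) − z_{α/2}).
d·√(n/2) = 0.88 × √(23/2) = 0.88 × 3.391 = 2.984.
z_β = 2.984 − 1.645 = 1.339.
Power = Φ(1.339) = 0.910.

power ≈ 0.91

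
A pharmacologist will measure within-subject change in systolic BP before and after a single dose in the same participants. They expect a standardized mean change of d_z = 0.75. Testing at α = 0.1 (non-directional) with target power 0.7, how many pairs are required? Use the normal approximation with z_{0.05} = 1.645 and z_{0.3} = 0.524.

For a paired (one-sample on differences) test: n = ((z_{α/2} + z_β) / d)².
z_{α/2} + z_β = 1.645 + 0.524 = 2.169.
n = (2.169 / 0.75)² = 2.892² = 8.36.
Round up.

n = 9 pairs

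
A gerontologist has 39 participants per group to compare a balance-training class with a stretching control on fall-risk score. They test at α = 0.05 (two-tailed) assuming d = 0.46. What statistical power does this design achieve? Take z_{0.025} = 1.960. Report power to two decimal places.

For two equal groups, power = Φ(d·√(n/2) − z_{α/2}).
d·√(n/2) = 0.46 × √(39/2) = 0.46 × 4.416 = 2.031.
z_β = 2.031 − 1.960 = 0.071.
Power = Φ(0.071) = 0.528.

power ≈ 0.53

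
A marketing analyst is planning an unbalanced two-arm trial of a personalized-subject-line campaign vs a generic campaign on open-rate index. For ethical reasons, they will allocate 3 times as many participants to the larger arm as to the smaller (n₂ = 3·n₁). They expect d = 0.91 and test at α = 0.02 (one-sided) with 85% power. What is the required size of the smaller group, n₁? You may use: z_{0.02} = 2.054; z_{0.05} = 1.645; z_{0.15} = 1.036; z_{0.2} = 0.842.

n₁ = 16

With allocation ratio k = n₂/n₁ = 3, Var(x̄₁−x̄₂) = σ²(1/n₁ + 1/(k·n₁)) = σ²·(k+1)/(k·n₁).
So n₁ = (1 + 1/k)·((z_{α} + z_β)/d)² = 1.333 × (3.090/0.91)².
n₁ = 1.333 × 11.53 = 15.4.
Round up: n₁ = 16, giving n₂ = 3 × 16 = 48.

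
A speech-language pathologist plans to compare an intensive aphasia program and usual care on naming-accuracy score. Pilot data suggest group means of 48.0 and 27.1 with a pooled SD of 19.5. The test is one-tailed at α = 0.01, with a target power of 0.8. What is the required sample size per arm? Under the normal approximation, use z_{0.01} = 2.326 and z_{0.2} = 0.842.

Cohen's d = |M₁ − M₂| / SD_pooled = |48.0 − 27.1| / 19.5 = 20.9 / 19.5 = 1.072.
For two independent groups with equal n: n = 2·((z_{α} + z_β) / d)².
z_{α} + z_β = 2.326 + 0.842 = 3.168.
n = 2 × (3.168 / 1.072)² = 2 × 2.955² = 2 × 8.73 = 17.5.
Round up to the next whole participant.

n = 18 per group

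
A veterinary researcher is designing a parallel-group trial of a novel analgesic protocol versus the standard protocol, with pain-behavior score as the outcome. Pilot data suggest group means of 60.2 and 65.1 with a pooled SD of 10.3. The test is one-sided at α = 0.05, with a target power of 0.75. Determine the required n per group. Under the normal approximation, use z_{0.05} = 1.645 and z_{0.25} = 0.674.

n = 48 per group

Cohen's d = |M₁ − M₂| / SD_pooled = |60.2 − 65.1| / 10.3 = 4.9 / 10.3 = 0.476.
For two independent groups with equal n: n = 2·((z_{α} + z_β) / d)².
z_{α} + z_β = 1.645 + 0.674 = 2.319.
n = 2 × (2.319 / 0.476)² = 2 × 4.872² = 2 × 23.73 = 47.5.
Round up to the next whole participant.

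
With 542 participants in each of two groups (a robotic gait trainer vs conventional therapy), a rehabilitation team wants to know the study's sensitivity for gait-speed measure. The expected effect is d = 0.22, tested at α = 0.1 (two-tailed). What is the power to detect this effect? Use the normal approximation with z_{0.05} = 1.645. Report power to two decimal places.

power ≈ 0.98

For two equal groups, power = Φ(d·√(n/2) − z_{α/2}).
d·√(n/2) = 0.22 × √(542/2) = 0.22 × 16.462 = 3.622.
z_β = 3.622 − 1.645 = 1.977.
Power = Φ(1.977) = 0.976.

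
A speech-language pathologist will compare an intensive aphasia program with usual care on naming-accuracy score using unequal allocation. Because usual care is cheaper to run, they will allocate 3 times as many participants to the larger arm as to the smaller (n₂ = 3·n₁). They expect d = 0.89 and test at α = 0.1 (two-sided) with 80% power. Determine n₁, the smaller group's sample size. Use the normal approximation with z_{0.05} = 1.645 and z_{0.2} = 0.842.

n₁ = 11

With allocation ratio k = n₂/n₁ = 3, Var(x̄₁−x̄₂) = σ²(1/n₁ + 1/(k·n₁)) = σ²·(k+1)/(k·n₁).
So n₁ = (1 + 1/k)·((z_{α/2} + z_β)/d)² = 1.333 × (2.487/0.89)².
n₁ = 1.333 × 7.81 = 10.4.
Round up: n₁ = 11, giving n₂ = 3 × 11 = 33.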